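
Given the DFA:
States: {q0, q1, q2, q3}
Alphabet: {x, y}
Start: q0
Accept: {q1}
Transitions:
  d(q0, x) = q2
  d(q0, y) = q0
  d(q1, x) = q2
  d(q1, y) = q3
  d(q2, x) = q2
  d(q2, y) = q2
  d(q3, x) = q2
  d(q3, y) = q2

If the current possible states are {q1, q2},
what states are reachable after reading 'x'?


Apply transition on 'x' from each current state:
  d(q1, x) = q2
  d(q2, x) = q2

{q2}


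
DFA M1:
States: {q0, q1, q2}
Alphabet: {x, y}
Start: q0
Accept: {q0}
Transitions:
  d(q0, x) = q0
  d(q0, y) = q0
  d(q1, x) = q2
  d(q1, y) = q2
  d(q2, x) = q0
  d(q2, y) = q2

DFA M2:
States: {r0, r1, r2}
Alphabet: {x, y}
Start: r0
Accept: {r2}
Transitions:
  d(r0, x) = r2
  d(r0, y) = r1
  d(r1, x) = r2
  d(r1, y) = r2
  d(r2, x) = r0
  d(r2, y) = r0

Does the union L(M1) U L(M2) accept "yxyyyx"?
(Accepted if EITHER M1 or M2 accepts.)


M1: final=q0 accepted=True
M2: final=r0 accepted=False

Yes, union accepts


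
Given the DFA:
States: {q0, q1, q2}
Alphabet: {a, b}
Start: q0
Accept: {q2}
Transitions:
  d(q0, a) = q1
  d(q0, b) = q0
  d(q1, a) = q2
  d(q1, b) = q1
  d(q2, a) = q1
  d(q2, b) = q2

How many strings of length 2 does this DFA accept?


Enumerating all length-2 strings:
  "aa" -> q2 [accept]
  "ab" -> q1 [reject]
  "ba" -> q1 [reject]
  "bb" -> q0 [reject]

1 out of 4


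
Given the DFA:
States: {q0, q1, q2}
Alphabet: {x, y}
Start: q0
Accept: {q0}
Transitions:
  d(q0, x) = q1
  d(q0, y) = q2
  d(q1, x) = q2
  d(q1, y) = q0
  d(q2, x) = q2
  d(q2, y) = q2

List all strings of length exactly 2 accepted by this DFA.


All strings of length 2: 4 total
Accepted: 1

"xy"


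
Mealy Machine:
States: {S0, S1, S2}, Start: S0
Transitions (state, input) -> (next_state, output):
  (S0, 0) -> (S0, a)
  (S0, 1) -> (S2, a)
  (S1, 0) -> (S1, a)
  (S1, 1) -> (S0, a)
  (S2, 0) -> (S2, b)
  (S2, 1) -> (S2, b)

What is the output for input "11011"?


Step-by-step:
  (S0, 1) -> (S2, a)
  (S2, 1) -> (S2, b)
  (S2, 0) -> (S2, b)
  (S2, 1) -> (S2, b)
  (S2, 1) -> (S2, b)

"abbbb"


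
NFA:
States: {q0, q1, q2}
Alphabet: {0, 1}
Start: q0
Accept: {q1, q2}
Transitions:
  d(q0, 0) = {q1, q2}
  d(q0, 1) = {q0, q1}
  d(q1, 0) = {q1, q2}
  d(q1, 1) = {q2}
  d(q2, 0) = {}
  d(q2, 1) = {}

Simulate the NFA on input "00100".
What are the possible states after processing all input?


Start: {q0}
  --0--> {q1, q2}
  --0--> {q1, q2}
  --1--> {q2}
  --0--> {}
  --0--> {}

{} (empty set, no valid transitions)


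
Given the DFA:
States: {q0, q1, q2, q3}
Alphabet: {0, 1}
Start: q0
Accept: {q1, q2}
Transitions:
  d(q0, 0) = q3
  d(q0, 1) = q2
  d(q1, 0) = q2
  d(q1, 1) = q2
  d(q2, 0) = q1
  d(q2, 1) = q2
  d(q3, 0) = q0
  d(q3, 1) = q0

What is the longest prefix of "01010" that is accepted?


Run the DFA, marking each prefix where the state is accepting:
  "" -> q0 [reject]
  "0" -> q3 [reject]
  "01" -> q0 [reject]
  "010" -> q3 [reject]
  "0101" -> q0 [reject]
  "01010" -> q3 [reject]

No prefix is accepted


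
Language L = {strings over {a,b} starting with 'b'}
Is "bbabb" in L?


first symbol = 'b'

Yes, "bbabb" is in L


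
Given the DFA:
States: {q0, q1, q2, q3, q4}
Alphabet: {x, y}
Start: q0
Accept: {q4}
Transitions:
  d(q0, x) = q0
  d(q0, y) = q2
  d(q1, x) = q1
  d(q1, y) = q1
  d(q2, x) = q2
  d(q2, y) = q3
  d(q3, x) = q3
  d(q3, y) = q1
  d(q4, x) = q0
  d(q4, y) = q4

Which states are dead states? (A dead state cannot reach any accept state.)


Forward reachability from each state:
  q0 -> reaches {q0, q1, q2, q3}, no accept state (dead)
  q1 -> reaches {q1}, no accept state (dead)
  q2 -> reaches {q1, q2, q3}, no accept state (dead)
  q3 -> reaches {q1, q3}, no accept state (dead)
  q4 -> reaches accept state q4 (live)

{q0, q1, q2, q3}


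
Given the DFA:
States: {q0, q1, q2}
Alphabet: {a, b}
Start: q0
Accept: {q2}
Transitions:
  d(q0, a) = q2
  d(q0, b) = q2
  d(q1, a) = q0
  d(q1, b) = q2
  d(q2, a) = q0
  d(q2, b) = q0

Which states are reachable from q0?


BFS from q0:
  layer 0: {q0}
  layer 1: {q2}

{q0, q2}


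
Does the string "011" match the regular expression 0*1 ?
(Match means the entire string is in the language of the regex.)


|string| = 3; first = '0'; last = '1'

No, "011" does not match 0*1


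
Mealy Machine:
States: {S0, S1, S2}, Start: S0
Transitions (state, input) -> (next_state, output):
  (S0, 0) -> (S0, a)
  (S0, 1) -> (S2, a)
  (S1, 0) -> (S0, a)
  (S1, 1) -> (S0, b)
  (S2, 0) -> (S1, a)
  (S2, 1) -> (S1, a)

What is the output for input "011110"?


Step-by-step:
  (S0, 0) -> (S0, a)
  (S0, 1) -> (S2, a)
  (S2, 1) -> (S1, a)
  (S1, 1) -> (S0, b)
  (S0, 1) -> (S2, a)
  (S2, 0) -> (S1, a)

"aaabaa"


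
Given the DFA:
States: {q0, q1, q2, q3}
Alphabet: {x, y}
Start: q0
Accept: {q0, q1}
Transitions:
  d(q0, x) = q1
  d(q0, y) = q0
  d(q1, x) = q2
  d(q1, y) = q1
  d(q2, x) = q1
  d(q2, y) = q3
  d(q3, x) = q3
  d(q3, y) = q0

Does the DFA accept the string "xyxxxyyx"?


Trace: q0 -> q1 -> q1 -> q2 -> q1 -> q2 -> q3 -> q0 -> q1
Final state: q1
Accept states: {q0, q1}

Yes, accepted (final state q1 is an accept state)


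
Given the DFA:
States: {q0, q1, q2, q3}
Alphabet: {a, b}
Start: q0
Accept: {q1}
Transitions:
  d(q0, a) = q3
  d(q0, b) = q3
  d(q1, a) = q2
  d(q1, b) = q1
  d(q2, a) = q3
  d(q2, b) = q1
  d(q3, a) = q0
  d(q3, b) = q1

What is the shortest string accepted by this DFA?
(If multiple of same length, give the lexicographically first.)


BFS by string length (lex-first path to each state shown):
  len 0: q0<-""
  len 1: q3<-"a"
  len 2: q0<-"aa", q1<-"ab"
Found accept state at length 2.

"ab"


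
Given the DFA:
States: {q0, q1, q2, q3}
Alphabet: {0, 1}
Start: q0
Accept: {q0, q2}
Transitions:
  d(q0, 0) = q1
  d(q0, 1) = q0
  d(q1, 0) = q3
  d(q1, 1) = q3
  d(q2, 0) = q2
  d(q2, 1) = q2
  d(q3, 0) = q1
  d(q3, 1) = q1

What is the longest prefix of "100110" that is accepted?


Run the DFA, marking each prefix where the state is accepting:
  "" -> q0 [accept]
  "1" -> q0 [accept]
  "10" -> q1 [reject]
  "100" -> q3 [reject]
  "1001" -> q1 [reject]
  "10011" -> q3 [reject]
  "100110" -> q1 [reject]

"1"


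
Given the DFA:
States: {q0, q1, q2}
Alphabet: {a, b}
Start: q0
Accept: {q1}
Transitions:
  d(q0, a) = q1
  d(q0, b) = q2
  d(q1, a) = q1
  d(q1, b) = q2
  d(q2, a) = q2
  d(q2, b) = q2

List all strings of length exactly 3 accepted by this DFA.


All strings of length 3: 8 total
Accepted: 1

"aaa"


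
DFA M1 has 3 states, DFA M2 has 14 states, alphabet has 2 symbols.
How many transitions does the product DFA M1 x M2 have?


Product DFA has 3 * 14 = 42 states.
Each has 2 transitions: 42 * 2 = 84

84


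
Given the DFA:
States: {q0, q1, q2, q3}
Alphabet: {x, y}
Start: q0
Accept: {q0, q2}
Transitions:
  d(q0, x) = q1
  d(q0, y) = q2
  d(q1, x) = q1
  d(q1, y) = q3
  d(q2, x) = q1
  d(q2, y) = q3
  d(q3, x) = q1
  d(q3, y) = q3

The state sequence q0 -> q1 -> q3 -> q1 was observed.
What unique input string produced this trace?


Trace back each transition to find the symbol:
  q0 --[x]--> q1
  q1 --[y]--> q3
  q3 --[x]--> q1

"xyx"


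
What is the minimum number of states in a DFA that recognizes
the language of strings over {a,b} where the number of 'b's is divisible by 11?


States track (count of 'b') mod 11.
Need 11 states: one per remainder 0..10; accept = remainder 0.

11


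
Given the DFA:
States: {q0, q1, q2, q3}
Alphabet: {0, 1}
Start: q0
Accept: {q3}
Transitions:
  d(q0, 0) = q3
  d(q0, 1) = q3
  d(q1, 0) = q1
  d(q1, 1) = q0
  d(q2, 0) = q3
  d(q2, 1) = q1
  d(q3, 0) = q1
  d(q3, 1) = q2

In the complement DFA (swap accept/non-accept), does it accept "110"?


Trace: q0 -> q3 -> q2 -> q3
Final: q3
Original accept: {q3}
Complement: q3 is in original accept

No, complement rejects (original accepts)


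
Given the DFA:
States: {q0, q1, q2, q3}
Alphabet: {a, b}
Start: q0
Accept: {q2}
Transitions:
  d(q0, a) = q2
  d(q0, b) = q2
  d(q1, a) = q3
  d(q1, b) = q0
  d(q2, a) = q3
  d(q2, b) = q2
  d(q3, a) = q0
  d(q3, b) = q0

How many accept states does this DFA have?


Accept states listed: {q2}
Counting: q2(1)

1


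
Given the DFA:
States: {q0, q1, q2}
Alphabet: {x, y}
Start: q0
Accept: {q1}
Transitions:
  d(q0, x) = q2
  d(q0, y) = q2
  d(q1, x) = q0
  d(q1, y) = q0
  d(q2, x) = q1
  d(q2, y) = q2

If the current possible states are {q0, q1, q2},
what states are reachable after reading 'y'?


Apply transition on 'y' from each current state:
  d(q0, y) = q2
  d(q1, y) = q0
  d(q2, y) = q2

{q0, q2}


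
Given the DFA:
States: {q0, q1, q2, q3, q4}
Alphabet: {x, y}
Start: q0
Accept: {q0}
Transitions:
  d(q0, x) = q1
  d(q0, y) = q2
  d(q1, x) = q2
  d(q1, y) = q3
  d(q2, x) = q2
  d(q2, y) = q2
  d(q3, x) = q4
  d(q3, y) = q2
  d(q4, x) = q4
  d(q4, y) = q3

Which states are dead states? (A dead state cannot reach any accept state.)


Forward reachability from each state:
  q0 -> reaches accept state q0 (live)
  q1 -> reaches {q1, q2, q3, q4}, no accept state (dead)
  q2 -> reaches {q2}, no accept state (dead)
  q3 -> reaches {q2, q3, q4}, no accept state (dead)
  q4 -> reaches {q2, q3, q4}, no accept state (dead)

{q1, q2, q3, q4}


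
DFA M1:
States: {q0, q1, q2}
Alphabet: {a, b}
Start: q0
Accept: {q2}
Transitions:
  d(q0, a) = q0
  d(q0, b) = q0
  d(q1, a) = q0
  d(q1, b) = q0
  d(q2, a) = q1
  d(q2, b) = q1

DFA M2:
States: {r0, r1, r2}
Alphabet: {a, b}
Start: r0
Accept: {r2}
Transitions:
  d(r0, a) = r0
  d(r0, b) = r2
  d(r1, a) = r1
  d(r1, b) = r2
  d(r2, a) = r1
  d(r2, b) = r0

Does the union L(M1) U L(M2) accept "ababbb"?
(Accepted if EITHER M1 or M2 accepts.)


M1: final=q0 accepted=False
M2: final=r2 accepted=True

Yes, union accepts


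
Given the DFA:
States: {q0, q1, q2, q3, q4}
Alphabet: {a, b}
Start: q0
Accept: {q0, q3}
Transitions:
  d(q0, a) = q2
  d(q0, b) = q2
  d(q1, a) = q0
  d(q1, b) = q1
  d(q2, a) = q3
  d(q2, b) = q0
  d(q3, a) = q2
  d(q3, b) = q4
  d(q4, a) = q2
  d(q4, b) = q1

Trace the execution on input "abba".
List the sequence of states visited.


Input: abba
d(q0, a) = q2
d(q2, b) = q0
d(q0, b) = q2
d(q2, a) = q3


q0 -> q2 -> q0 -> q2 -> q3


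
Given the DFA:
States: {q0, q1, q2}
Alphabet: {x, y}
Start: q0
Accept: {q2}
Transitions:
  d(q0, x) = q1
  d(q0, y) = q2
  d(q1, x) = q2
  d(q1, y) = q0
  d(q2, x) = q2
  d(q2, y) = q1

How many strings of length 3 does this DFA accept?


Enumerating all length-3 strings:
  "xxx" -> q2 [accept]
  "xxy" -> q1 [reject]
  "xyx" -> q1 [reject]
  "xyy" -> q2 [accept]
  "yxx" -> q2 [accept]
  "yxy" -> q1 [reject]
  "yyx" -> q2 [accept]
  "yyy" -> q0 [reject]

4 out of 8


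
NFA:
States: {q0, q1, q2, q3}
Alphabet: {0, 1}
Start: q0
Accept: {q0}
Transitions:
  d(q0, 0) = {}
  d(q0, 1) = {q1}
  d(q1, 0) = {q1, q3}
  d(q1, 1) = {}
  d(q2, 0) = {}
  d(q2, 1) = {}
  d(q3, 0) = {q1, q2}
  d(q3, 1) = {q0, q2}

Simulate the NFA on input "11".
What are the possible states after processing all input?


Start: {q0}
  --1--> {q1}
  --1--> {}

{} (empty set, no valid transitions)


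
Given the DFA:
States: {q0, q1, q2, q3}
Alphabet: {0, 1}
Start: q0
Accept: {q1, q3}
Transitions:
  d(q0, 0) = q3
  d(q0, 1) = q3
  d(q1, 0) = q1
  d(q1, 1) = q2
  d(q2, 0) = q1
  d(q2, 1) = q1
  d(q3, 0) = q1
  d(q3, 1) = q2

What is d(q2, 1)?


Looking up transition d(q2, 1)

q1


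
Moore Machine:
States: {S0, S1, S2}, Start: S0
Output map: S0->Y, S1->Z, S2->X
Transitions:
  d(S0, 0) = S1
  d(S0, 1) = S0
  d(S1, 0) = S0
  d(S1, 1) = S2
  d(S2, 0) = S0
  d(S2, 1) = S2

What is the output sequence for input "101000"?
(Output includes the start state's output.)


Start: S0 (output Y)
  --1--> S0 (output Y)
  --0--> S1 (output Z)
  --1--> S2 (output X)
  --0--> S0 (output Y)
  --0--> S1 (output Z)
  --0--> S0 (output Y)

"YYZXYZY"


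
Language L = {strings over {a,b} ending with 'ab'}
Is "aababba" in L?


last two symbols = 'ba'

No, "aababba" is not in L


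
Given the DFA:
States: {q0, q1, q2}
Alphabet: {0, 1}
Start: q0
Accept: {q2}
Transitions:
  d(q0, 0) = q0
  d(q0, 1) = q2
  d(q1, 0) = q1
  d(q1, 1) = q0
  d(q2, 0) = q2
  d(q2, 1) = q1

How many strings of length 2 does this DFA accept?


Enumerating all length-2 strings:
  "00" -> q0 [reject]
  "01" -> q2 [accept]
  "10" -> q2 [accept]
  "11" -> q1 [reject]

2 out of 4


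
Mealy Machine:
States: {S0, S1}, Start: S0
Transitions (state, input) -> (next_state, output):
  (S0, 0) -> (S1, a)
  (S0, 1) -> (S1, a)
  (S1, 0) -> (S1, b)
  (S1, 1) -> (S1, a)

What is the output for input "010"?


Step-by-step:
  (S0, 0) -> (S1, a)
  (S1, 1) -> (S1, a)
  (S1, 0) -> (S1, b)

"aab"


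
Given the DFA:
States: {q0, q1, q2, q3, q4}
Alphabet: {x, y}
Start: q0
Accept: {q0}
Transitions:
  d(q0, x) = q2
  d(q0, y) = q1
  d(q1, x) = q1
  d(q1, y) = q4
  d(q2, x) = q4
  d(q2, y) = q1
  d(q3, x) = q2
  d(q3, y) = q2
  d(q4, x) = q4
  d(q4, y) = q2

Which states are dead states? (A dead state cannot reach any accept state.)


Forward reachability from each state:
  q0 -> reaches accept state q0 (live)
  q1 -> reaches {q1, q2, q4}, no accept state (dead)
  q2 -> reaches {q1, q2, q4}, no accept state (dead)
  q3 -> reaches {q1, q2, q3, q4}, no accept state (dead)
  q4 -> reaches {q1, q2, q4}, no accept state (dead)

{q1, q2, q3, q4}


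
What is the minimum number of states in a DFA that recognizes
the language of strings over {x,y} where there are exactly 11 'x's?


States: count = 0, 1, ..., 11 (that's 12 states), plus a dead state for count > 11.
Total: 12 + 1 = 13. Accept = count-11 state.

13


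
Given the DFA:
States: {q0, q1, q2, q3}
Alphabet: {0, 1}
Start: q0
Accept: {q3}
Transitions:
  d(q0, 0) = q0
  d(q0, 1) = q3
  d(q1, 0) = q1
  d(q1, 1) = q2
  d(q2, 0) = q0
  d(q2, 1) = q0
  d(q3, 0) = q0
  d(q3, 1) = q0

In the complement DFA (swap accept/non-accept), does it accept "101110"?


Trace: q0 -> q3 -> q0 -> q3 -> q0 -> q3 -> q0
Final: q0
Original accept: {q3}
Complement: q0 is not in original accept

Yes, complement accepts (original rejects)


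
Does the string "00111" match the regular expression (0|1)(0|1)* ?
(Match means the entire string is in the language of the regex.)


|string| = 5; first = '0'; last = '1'

Yes, "00111" matches (0|1)(0|1)*


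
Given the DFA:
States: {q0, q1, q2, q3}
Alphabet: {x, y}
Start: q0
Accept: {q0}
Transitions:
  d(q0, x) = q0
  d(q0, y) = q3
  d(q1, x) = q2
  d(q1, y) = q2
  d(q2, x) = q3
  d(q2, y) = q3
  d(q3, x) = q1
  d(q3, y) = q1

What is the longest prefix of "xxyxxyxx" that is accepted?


Run the DFA, marking each prefix where the state is accepting:
  "" -> q0 [accept]
  "x" -> q0 [accept]
  "xx" -> q0 [accept]
  "xxy" -> q3 [reject]
  "xxyx" -> q1 [reject]
  "xxyxx" -> q2 [reject]
  "xxyxxy" -> q3 [reject]
  "xxyxxyx" -> q1 [reject]
  "xxyxxyxx" -> q2 [reject]

"xx"


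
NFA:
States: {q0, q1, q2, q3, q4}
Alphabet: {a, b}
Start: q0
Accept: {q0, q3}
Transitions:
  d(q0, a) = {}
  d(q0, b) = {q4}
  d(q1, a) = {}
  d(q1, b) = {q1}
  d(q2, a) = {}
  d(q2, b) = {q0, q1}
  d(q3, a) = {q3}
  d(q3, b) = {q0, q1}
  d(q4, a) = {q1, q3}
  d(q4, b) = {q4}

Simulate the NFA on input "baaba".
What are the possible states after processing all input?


Start: {q0}
  --b--> {q4}
  --a--> {q1, q3}
  --a--> {q3}
  --b--> {q0, q1}
  --a--> {}

{} (empty set, no valid transitions)


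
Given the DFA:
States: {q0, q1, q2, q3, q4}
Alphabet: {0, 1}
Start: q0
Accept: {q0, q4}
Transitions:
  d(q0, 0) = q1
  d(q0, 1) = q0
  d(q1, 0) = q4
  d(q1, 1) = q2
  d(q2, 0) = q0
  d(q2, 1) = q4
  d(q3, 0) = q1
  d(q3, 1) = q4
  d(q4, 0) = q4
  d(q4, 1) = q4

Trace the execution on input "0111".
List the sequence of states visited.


Input: 0111
d(q0, 0) = q1
d(q1, 1) = q2
d(q2, 1) = q4
d(q4, 1) = q4


q0 -> q1 -> q2 -> q4 -> q4


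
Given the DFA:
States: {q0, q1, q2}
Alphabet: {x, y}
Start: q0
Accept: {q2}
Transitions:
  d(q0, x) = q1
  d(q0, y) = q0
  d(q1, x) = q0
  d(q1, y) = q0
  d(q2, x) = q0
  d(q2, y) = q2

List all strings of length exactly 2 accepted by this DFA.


All strings of length 2: 4 total
Accepted: 0

None


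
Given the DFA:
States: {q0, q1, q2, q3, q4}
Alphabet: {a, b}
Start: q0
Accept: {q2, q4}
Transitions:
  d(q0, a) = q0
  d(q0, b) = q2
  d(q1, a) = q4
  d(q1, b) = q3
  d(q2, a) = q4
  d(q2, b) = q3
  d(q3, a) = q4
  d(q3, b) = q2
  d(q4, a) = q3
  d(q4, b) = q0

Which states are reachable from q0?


BFS from q0:
  layer 0: {q0}
  layer 1: {q2}
  layer 2: {q3, q4}

{q0, q2, q3, q4}


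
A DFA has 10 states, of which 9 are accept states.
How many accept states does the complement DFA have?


Complement swaps accept and non-accept states.
10 - 9 = 1

1


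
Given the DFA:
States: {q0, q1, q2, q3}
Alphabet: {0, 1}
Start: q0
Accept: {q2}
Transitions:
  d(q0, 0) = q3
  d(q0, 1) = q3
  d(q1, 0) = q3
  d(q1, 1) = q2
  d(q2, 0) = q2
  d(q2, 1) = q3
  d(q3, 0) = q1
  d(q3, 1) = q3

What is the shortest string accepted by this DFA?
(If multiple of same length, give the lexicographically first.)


BFS by string length (lex-first path to each state shown):
  len 0: q0<-""
  len 1: q3<-"0"
  len 2: q1<-"00", q3<-"01"
  len 3: q1<-"010", q2<-"001", q3<-"000"
Found accept state at length 3.

"001"


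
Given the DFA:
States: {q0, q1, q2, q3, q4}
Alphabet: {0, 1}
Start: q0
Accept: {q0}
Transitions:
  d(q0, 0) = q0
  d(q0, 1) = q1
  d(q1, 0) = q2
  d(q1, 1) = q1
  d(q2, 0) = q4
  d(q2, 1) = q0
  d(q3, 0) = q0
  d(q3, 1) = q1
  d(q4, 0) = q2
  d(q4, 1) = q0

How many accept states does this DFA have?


Accept states listed: {q0}
Counting: q0(1)

1


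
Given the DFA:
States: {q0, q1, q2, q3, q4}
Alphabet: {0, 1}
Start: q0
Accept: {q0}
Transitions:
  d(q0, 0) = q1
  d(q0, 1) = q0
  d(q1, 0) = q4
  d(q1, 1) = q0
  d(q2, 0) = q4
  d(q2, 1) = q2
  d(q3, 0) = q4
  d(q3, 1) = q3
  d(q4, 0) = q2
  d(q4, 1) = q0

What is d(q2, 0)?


Looking up transition d(q2, 0)

q4


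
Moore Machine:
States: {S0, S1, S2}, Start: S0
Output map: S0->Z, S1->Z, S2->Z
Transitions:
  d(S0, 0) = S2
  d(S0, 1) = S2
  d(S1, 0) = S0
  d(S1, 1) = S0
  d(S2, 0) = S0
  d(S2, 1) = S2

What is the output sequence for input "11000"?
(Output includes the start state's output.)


Start: S0 (output Z)
  --1--> S2 (output Z)
  --1--> S2 (output Z)
  --0--> S0 (output Z)
  --0--> S2 (output Z)
  --0--> S0 (output Z)

"ZZZZZZ"


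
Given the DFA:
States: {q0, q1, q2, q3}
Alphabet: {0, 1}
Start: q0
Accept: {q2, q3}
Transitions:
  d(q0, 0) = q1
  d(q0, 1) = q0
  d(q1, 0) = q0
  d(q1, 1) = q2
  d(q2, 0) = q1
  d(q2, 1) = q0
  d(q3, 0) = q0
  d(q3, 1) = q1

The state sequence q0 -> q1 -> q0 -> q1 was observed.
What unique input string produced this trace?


Trace back each transition to find the symbol:
  q0 --[0]--> q1
  q1 --[0]--> q0
  q0 --[0]--> q1

"000"


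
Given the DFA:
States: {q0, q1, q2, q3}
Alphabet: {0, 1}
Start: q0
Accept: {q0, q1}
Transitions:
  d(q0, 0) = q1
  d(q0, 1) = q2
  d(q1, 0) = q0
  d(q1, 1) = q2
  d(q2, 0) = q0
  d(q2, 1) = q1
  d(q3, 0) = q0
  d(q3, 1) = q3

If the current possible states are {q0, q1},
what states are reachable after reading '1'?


Apply transition on '1' from each current state:
  d(q0, 1) = q2
  d(q1, 1) = q2

{q2}


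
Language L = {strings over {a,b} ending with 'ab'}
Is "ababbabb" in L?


last two symbols = 'bb'

No, "ababbabb" is not in L


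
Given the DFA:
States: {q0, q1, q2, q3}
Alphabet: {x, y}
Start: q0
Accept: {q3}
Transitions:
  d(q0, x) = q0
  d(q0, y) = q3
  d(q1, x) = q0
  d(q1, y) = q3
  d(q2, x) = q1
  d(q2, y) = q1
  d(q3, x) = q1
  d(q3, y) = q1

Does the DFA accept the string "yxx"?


Trace: q0 -> q3 -> q1 -> q0
Final state: q0
Accept states: {q3}

No, rejected (final state q0 is not an accept state)


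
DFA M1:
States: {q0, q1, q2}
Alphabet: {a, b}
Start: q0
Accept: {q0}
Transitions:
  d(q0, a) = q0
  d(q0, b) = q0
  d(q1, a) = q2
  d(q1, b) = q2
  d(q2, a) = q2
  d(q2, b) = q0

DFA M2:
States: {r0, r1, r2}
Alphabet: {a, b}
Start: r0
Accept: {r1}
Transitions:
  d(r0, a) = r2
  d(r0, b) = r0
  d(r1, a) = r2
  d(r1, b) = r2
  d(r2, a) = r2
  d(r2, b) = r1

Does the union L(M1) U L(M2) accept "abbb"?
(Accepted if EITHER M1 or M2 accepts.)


M1: final=q0 accepted=True
M2: final=r1 accepted=True

Yes, union accepts


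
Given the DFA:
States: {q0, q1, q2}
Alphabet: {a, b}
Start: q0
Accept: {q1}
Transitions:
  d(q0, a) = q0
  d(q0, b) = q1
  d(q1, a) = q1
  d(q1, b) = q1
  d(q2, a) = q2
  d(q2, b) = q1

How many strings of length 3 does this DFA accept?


Enumerating all length-3 strings:
  "aaa" -> q0 [reject]
  "aab" -> q1 [accept]
  "aba" -> q1 [accept]
  "abb" -> q1 [accept]
  "baa" -> q1 [accept]
  "bab" -> q1 [accept]
  "bba" -> q1 [accept]
  "bbb" -> q1 [accept]

7 out of 8


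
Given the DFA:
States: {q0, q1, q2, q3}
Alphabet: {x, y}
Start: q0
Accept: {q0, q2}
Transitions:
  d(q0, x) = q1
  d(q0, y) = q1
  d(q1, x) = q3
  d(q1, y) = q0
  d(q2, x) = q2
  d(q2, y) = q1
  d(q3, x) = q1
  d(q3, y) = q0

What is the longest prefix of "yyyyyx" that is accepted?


Run the DFA, marking each prefix where the state is accepting:
  "" -> q0 [accept]
  "y" -> q1 [reject]
  "yy" -> q0 [accept]
  "yyy" -> q1 [reject]
  "yyyy" -> q0 [accept]
  "yyyyy" -> q1 [reject]
  "yyyyyx" -> q3 [reject]

"yyyy"


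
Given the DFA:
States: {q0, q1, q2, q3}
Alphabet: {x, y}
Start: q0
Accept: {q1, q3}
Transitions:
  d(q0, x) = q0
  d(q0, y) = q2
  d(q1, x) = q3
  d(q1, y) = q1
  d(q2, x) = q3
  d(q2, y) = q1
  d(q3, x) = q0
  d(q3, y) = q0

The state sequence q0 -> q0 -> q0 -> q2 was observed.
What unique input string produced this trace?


Trace back each transition to find the symbol:
  q0 --[x]--> q0
  q0 --[x]--> q0
  q0 --[y]--> q2

"xxy"


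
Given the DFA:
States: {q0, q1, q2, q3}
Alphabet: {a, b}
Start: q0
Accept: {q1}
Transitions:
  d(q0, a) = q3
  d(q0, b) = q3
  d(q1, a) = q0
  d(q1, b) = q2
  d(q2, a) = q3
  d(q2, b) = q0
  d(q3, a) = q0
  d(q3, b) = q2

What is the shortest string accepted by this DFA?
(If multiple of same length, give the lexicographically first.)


BFS by string length (lex-first path to each state shown):
  len 0: q0<-""
  len 1: q3<-"a"
  len 2: q0<-"aa", q2<-"ab"
  len 3: q0<-"abb", q3<-"aaa"
  len 4: q0<-"aaaa", q2<-"aaab", q3<-"abba"
  len 5: q0<-"aaabb", q2<-"abbab", q3<-"aaaaa"
  len 6: q0<-"aaaaaa", q2<-"aaaaab", q3<-"aaabba"
  len 7: q0<-"aaaaabb", q2<-"aaabbab", q3<-"aaaaaaa"
  len 8: q0<-"aaaaaaaa", q2<-"aaaaaaab", q3<-"aaaaabba"

No string accepted (empty language)


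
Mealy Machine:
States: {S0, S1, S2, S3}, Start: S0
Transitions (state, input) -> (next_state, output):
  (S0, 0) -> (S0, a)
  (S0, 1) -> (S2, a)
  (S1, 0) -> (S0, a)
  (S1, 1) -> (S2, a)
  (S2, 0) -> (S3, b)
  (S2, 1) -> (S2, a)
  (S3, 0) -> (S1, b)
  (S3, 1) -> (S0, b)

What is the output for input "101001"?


Step-by-step:
  (S0, 1) -> (S2, a)
  (S2, 0) -> (S3, b)
  (S3, 1) -> (S0, b)
  (S0, 0) -> (S0, a)
  (S0, 0) -> (S0, a)
  (S0, 1) -> (S2, a)

"abbaaa"


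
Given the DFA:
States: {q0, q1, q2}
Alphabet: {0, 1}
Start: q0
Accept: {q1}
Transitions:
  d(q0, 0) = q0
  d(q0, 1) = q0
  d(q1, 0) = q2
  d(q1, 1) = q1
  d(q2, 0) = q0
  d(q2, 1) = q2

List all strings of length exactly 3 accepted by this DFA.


All strings of length 3: 8 total
Accepted: 0

None


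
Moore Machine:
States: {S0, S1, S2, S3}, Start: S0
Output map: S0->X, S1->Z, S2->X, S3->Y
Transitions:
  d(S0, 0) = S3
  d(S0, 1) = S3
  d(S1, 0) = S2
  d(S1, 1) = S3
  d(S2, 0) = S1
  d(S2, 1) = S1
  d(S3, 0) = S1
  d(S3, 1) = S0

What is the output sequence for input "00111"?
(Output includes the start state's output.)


Start: S0 (output X)
  --0--> S3 (output Y)
  --0--> S1 (output Z)
  --1--> S3 (output Y)
  --1--> S0 (output X)
  --1--> S3 (output Y)

"XYZYXY"


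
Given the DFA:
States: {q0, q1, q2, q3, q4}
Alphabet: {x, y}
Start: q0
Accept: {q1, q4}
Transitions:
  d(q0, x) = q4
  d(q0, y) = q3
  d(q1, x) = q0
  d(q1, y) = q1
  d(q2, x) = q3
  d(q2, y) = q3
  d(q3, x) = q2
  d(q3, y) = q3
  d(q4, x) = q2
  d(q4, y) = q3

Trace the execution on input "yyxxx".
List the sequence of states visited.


Input: yyxxx
d(q0, y) = q3
d(q3, y) = q3
d(q3, x) = q2
d(q2, x) = q3
d(q3, x) = q2


q0 -> q3 -> q3 -> q2 -> q3 -> q2


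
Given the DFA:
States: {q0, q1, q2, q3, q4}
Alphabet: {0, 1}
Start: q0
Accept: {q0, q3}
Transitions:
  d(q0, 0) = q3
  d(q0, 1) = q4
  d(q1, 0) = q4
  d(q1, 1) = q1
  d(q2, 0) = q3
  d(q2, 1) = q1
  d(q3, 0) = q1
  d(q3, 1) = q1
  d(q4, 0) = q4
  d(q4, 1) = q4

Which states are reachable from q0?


BFS from q0:
  layer 0: {q0}
  layer 1: {q3, q4}
  layer 2: {q1}

{q0, q1, q3, q4}


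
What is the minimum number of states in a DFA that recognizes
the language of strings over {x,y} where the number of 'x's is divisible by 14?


States track (count of 'x') mod 14.
Need 14 states: one per remainder 0..13; accept = remainder 0.

14


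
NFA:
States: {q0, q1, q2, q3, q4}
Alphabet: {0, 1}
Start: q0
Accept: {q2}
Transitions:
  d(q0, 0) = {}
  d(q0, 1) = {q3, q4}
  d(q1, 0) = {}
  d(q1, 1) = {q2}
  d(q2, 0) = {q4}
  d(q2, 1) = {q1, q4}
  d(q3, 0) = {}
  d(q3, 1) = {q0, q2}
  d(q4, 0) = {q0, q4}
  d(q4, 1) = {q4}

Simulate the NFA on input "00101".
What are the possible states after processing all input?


Start: {q0}
  --0--> {}
  --0--> {}
  --1--> {}
  --0--> {}
  --1--> {}

{} (empty set, no valid transitions)


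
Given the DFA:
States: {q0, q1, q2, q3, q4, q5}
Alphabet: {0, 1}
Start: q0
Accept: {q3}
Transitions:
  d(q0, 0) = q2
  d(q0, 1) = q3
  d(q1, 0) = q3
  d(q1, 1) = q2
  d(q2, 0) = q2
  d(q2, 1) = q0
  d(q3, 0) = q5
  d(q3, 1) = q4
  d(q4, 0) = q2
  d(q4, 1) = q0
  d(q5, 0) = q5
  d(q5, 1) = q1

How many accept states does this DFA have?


Accept states listed: {q3}
Counting: q3(1)

1


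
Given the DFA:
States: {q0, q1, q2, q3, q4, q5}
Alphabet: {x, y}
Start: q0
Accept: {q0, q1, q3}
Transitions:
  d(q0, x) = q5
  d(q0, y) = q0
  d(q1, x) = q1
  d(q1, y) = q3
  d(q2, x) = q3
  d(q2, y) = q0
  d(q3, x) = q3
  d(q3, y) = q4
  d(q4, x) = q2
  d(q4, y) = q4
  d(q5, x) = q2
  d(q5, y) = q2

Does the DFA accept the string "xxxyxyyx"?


Trace: q0 -> q5 -> q2 -> q3 -> q4 -> q2 -> q0 -> q0 -> q5
Final state: q5
Accept states: {q0, q1, q3}

No, rejected (final state q5 is not an accept state)


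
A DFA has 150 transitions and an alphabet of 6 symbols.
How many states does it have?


Each state has exactly one transition per symbol.
states = transitions / |alphabet| = 150 / 6 = 25

25


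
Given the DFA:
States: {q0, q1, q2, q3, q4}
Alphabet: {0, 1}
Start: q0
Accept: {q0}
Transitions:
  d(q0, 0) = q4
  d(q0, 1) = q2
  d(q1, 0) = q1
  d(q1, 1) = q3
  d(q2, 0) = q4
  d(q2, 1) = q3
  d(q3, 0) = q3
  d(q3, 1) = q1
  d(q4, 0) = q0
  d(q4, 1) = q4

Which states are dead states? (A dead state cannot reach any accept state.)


Forward reachability from each state:
  q0 -> reaches accept state q0 (live)
  q1 -> reaches {q1, q3}, no accept state (dead)
  q2 -> reaches accept state q0 (live)
  q3 -> reaches {q1, q3}, no accept state (dead)
  q4 -> reaches accept state q0 (live)

{q1, q3}


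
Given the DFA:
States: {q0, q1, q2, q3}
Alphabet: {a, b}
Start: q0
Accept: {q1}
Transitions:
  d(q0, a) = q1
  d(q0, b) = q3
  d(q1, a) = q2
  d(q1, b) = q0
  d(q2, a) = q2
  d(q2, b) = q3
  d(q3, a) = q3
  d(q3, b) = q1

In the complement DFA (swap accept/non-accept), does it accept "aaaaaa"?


Trace: q0 -> q1 -> q2 -> q2 -> q2 -> q2 -> q2
Final: q2
Original accept: {q1}
Complement: q2 is not in original accept

Yes, complement accepts (original rejects)


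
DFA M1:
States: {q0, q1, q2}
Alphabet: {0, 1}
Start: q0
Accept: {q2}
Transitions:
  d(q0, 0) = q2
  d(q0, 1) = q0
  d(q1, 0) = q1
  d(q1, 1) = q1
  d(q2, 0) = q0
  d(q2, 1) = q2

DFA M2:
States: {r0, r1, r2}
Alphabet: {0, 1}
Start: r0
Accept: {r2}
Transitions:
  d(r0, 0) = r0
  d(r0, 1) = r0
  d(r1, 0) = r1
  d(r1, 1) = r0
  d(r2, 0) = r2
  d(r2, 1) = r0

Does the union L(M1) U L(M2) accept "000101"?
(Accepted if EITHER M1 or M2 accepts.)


M1: final=q0 accepted=False
M2: final=r0 accepted=False

No, union rejects (neither accepts)


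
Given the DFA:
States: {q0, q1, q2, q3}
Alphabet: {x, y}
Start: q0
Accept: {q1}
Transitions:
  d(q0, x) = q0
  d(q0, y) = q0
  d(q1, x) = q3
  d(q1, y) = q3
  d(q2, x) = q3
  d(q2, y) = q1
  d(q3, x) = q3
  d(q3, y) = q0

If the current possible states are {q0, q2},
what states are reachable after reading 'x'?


Apply transition on 'x' from each current state:
  d(q0, x) = q0
  d(q2, x) = q3

{q0, q3}


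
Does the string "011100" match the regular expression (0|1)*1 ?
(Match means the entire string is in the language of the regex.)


|string| = 6; first = '0'; last = '0'

No, "011100" does not match (0|1)*1


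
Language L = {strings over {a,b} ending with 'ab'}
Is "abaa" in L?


last two symbols = 'aa'

No, "abaa" is not in L


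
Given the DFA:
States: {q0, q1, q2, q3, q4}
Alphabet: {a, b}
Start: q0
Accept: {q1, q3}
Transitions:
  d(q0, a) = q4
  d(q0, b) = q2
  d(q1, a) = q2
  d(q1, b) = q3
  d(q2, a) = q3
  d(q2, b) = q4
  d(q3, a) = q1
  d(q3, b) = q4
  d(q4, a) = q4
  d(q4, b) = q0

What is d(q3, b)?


Looking up transition d(q3, b)

q4


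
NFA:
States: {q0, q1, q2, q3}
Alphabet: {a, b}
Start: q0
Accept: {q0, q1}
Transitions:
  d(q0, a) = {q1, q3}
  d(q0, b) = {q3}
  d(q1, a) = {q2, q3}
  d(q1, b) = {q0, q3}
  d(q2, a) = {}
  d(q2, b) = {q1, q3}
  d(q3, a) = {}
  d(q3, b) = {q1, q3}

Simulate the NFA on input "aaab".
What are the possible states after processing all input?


Start: {q0}
  --a--> {q1, q3}
  --a--> {q2, q3}
  --a--> {}
  --b--> {}

{} (empty set, no valid transitions)


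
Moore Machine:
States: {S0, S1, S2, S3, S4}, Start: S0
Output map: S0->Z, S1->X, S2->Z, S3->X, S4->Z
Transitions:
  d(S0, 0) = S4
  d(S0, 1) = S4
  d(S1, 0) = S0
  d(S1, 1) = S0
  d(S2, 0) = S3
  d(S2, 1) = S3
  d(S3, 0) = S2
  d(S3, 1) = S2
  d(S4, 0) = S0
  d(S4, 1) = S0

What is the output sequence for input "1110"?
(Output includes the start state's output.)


Start: S0 (output Z)
  --1--> S4 (output Z)
  --1--> S0 (output Z)
  --1--> S4 (output Z)
  --0--> S0 (output Z)

"ZZZZZ"


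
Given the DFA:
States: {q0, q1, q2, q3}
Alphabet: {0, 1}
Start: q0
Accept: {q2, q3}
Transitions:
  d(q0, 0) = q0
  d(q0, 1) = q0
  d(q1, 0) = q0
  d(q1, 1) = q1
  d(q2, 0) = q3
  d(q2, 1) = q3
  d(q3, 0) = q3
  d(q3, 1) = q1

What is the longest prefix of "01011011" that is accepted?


Run the DFA, marking each prefix where the state is accepting:
  "" -> q0 [reject]
  "0" -> q0 [reject]
  "01" -> q0 [reject]
  "010" -> q0 [reject]
  "0101" -> q0 [reject]
  "01011" -> q0 [reject]
  "010110" -> q0 [reject]
  "0101101" -> q0 [reject]
  "01011011" -> q0 [reject]

No prefix is accepted


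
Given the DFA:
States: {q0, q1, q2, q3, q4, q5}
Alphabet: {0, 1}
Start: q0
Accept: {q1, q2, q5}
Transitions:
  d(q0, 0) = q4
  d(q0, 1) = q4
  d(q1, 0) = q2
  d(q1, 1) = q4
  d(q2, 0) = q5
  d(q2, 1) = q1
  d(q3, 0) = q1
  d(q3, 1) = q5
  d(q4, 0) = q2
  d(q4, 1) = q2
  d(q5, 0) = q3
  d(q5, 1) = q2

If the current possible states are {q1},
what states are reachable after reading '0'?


Apply transition on '0' from each current state:
  d(q1, 0) = q2

{q2}


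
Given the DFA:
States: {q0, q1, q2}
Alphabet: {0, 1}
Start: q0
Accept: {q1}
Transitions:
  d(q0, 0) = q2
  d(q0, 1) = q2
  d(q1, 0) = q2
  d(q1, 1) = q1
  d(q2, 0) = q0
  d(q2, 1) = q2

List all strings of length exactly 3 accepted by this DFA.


All strings of length 3: 8 total
Accepted: 0

None


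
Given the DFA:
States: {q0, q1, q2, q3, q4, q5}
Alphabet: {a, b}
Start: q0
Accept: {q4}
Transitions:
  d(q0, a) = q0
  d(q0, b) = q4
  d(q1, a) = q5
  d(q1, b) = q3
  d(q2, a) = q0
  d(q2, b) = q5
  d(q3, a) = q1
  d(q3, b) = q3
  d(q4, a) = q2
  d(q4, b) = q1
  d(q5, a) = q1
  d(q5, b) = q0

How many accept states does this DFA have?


Accept states listed: {q4}
Counting: q4(1)

1


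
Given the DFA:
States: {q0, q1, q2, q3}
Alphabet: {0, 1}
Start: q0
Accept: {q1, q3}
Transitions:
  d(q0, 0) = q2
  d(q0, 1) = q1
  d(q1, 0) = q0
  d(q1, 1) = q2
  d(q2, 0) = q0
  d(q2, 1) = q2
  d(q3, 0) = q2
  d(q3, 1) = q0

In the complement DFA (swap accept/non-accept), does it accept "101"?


Trace: q0 -> q1 -> q0 -> q1
Final: q1
Original accept: {q1, q3}
Complement: q1 is in original accept

No, complement rejects (original accepts)


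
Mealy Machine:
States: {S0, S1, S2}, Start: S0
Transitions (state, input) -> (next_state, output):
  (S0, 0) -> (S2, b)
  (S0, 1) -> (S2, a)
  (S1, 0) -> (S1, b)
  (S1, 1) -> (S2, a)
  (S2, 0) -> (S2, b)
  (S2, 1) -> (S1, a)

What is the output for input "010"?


Step-by-step:
  (S0, 0) -> (S2, b)
  (S2, 1) -> (S1, a)
  (S1, 0) -> (S1, b)

"bab"


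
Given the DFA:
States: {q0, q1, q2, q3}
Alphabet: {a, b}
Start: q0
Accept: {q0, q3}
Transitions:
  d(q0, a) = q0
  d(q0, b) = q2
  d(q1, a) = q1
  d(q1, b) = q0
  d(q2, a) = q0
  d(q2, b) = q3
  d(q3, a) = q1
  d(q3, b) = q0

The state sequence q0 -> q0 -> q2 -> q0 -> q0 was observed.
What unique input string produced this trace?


Trace back each transition to find the symbol:
  q0 --[a]--> q0
  q0 --[b]--> q2
  q2 --[a]--> q0
  q0 --[a]--> q0

"abaa"


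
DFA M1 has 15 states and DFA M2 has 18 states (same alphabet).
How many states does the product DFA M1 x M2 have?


Product construction pairs every M1 state with every M2 state.
15 * 18 = 270

270


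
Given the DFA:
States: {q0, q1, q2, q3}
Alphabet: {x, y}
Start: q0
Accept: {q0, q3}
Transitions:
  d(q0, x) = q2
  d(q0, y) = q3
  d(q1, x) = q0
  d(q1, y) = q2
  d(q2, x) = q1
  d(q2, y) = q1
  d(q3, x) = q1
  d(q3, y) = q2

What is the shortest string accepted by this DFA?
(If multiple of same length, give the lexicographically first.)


BFS by string length (lex-first path to each state shown):
  len 0: q0<-""
Found accept state at length 0.

"" (empty string)


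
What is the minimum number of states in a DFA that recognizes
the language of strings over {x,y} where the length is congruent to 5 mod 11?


States track (length) mod 11.
Need 11 states: one per remainder 0..10; accept = remainder 5.

11


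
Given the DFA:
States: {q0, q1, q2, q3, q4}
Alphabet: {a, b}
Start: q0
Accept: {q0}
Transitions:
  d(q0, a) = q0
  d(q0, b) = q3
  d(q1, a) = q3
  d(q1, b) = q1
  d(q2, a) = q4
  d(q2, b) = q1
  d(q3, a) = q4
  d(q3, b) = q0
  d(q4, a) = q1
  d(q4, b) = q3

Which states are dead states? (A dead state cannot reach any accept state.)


Forward reachability from each state:
  q0 -> reaches accept state q0 (live)
  q1 -> reaches accept state q0 (live)
  q2 -> reaches accept state q0 (live)
  q3 -> reaches accept state q0 (live)
  q4 -> reaches accept state q0 (live)

None (all states can reach an accept state)


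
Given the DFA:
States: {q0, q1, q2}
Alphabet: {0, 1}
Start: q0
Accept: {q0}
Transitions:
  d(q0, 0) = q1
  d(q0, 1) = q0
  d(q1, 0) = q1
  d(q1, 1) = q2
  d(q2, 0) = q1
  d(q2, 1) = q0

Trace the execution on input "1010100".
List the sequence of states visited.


Input: 1010100
d(q0, 1) = q0
d(q0, 0) = q1
d(q1, 1) = q2
d(q2, 0) = q1
d(q1, 1) = q2
d(q2, 0) = q1
d(q1, 0) = q1


q0 -> q0 -> q1 -> q2 -> q1 -> q2 -> q1 -> q1


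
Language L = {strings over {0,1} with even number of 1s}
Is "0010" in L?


count('1') = 1; 1 mod 2 = 1

No, "0010" is not in L


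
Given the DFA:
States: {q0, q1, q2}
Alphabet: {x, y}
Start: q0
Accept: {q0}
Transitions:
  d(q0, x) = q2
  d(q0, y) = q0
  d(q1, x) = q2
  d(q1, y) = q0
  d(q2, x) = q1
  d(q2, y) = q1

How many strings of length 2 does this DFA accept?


Enumerating all length-2 strings:
  "xx" -> q1 [reject]
  "xy" -> q1 [reject]
  "yx" -> q2 [reject]
  "yy" -> q0 [accept]

1 out of 4


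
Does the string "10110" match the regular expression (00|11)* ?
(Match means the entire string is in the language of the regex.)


|string| = 5; first = '1'; last = '0'

No, "10110" does not match (00|11)*


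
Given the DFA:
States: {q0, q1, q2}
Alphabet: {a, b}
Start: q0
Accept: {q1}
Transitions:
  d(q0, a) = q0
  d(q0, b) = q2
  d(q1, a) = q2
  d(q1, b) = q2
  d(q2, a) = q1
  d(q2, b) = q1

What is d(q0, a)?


Looking up transition d(q0, a)

q0


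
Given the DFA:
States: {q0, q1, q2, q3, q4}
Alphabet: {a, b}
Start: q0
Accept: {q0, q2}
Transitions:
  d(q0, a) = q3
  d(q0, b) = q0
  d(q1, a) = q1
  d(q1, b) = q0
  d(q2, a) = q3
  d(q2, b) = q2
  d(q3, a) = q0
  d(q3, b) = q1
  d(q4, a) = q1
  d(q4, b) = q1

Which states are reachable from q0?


BFS from q0:
  layer 0: {q0}
  layer 1: {q3}
  layer 2: {q1}

{q0, q1, q3}


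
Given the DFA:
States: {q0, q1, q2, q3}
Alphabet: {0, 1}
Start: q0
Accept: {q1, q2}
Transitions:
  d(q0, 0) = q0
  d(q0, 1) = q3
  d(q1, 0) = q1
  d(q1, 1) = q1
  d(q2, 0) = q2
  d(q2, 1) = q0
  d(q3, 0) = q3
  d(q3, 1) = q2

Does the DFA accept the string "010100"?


Trace: q0 -> q0 -> q3 -> q3 -> q2 -> q2 -> q2
Final state: q2
Accept states: {q1, q2}

Yes, accepted (final state q2 is an accept state)


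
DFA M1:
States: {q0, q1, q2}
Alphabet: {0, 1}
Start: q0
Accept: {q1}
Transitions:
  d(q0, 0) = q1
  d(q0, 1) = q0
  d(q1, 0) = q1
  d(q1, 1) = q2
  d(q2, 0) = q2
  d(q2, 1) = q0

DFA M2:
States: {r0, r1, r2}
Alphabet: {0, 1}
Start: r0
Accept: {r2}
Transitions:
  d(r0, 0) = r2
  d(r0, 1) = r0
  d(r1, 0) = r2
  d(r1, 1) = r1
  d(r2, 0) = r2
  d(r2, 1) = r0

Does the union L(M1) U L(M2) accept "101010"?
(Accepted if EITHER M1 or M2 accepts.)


M1: final=q1 accepted=True
M2: final=r2 accepted=True

Yes, union accepts


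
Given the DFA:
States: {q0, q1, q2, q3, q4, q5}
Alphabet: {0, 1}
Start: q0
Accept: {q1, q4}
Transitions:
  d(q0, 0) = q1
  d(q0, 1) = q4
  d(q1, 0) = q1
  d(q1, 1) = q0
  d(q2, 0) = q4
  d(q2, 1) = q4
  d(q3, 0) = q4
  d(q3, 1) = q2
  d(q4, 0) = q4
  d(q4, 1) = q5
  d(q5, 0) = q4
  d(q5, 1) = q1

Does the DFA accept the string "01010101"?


Trace: q0 -> q1 -> q0 -> q1 -> q0 -> q1 -> q0 -> q1 -> q0
Final state: q0
Accept states: {q1, q4}

No, rejected (final state q0 is not an accept state)


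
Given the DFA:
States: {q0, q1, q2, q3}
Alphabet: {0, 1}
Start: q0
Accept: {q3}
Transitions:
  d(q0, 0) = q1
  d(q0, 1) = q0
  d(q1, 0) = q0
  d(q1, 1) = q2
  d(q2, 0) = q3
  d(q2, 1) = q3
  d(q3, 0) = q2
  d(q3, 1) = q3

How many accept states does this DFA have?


Accept states listed: {q3}
Counting: q3(1)

1


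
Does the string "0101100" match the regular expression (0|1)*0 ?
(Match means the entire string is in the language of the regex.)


|string| = 7; first = '0'; last = '0'

Yes, "0101100" matches (0|1)*0


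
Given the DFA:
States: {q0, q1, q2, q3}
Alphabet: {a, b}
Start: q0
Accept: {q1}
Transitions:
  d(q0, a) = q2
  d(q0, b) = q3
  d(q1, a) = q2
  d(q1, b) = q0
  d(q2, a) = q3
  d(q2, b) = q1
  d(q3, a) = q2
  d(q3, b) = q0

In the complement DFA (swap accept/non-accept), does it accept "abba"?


Trace: q0 -> q2 -> q1 -> q0 -> q2
Final: q2
Original accept: {q1}
Complement: q2 is not in original accept

Yes, complement accepts (original rejects)


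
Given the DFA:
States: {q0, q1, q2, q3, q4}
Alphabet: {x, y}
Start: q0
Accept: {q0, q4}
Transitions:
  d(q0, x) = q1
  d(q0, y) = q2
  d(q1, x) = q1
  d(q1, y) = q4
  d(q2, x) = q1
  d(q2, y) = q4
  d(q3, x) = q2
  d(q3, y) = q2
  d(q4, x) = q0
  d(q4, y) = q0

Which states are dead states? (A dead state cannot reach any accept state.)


Forward reachability from each state:
  q0 -> reaches accept state q0 (live)
  q1 -> reaches accept state q0 (live)
  q2 -> reaches accept state q0 (live)
  q3 -> reaches accept state q0 (live)
  q4 -> reaches accept state q0 (live)

None (all states can reach an accept state)


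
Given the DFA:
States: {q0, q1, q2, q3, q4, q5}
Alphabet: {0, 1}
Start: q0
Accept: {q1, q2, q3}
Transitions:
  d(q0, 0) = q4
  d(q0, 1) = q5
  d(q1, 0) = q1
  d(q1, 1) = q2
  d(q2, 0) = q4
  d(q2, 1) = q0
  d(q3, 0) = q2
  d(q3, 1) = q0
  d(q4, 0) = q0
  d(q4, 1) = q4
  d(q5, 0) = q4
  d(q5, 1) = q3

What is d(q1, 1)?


Looking up transition d(q1, 1)

q2


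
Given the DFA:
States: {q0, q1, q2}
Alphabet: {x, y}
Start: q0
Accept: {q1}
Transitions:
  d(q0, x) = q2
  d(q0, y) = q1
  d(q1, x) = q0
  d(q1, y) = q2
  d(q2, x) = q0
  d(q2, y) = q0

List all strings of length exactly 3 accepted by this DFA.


All strings of length 3: 8 total
Accepted: 3

"xxy", "xyy", "yxy"
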